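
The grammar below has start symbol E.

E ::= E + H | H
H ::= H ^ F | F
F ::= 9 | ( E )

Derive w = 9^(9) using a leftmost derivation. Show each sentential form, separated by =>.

E=>H=>H^F=>F^F=>9^F=>9^(E)=>9^(H)=>9^(F)=>9^(9)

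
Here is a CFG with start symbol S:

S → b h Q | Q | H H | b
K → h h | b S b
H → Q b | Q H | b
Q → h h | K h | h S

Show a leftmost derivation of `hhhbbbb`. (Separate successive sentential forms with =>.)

S => HH   [S → H H]
HH => QHH   [H → Q H]
QHH => hSHH   [Q → h S]
hSHH => hHHHH   [S → H H]
hHHHH => hQHHHH   [H → Q H]
hQHHHH => hhhHHHH   [Q → h h]
hhhHHHH => hhhbHHH   [H → b]
hhhbHHH => hhhbbHH   [H → b]
hhhbbHH => hhhbbbH   [H → b]
hhhbbbH => hhhbbbb   [H → b]

S => HH => QHH => hSHH => hHHHH => hQHHHH => hhhHHHH => hhhbHHH => hhhbbHH => hhhbbbH => hhhbbbb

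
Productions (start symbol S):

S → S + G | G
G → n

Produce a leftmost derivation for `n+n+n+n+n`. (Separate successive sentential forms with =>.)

S=>S+G=>S+G+G=>S+G+G+G=>S+G+G+G+G=>G+G+G+G+G=>n+G+G+G+G=>n+n+G+G+G=>n+n+n+G+G=>n+n+n+n+G=>n+n+n+n+n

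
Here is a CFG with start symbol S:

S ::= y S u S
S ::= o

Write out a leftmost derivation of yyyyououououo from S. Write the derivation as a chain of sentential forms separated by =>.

S => ySuS => yySuSuS => yyySuSuSuS => yyyySuSuSuSuS => yyyyouSuSuSuS => yyyyououSuSuS => yyyyouououSuS => yyyyououououS => yyyyououououo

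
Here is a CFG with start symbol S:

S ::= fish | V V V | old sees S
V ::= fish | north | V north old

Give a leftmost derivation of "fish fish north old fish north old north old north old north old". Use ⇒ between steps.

S ⇒ V V V ⇒ fish V V ⇒ fish V north old V ⇒ fish fish north old V ⇒ fish fish north old V north old ⇒ fish fish north old V north old north old ⇒ fish fish north old V north old north old north old ⇒ fish fish north old V north old north old north old north old ⇒ fish fish north old fish north old north old north old north old

S ⇒ V V V   [S ::= V V V]
V V V ⇒ fish V V   [V ::= fish]
fish V V ⇒ fish V north old V   [V ::= V north old]
fish V north old V ⇒ fish fish north old V   [V ::= fish]
fish fish north old V ⇒ fish fish north old V north old   [V ::= V north old]
fish fish north old V north old ⇒ fish fish north old V north old north old   [V ::= V north old]
fish fish north old V north old north old ⇒ fish fish north old V north old north old north old   [V ::= V north old]
fish fish north old V north old north old north old ⇒ fish fish north old V north old north old north old north old   [V ::= V north old]
fish fish north old V north old north old north old north old ⇒ fish fish north old fish north old north old north old north old   [V ::= fish]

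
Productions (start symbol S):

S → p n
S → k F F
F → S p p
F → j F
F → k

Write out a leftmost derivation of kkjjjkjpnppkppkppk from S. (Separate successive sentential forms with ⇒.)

S ⇒ kFF ⇒ kSppF ⇒ kkFFppF ⇒ kkjFFppF ⇒ kkjjFFppF ⇒ kkjjjFFppF ⇒ kkjjjSppFppF ⇒ kkjjjkFFppFppF ⇒ kkjjjkjFFppFppF ⇒ kkjjjkjSppFppFppF ⇒ kkjjjkjpnppFppFppF ⇒ kkjjjkjpnppkppFppF ⇒ kkjjjkjpnppkppkppF ⇒ kkjjjkjpnppkppkppk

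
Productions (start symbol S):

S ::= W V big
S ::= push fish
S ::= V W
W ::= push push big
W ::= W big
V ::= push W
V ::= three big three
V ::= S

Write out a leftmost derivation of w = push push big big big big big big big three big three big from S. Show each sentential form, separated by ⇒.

S ⇒ W V big ⇒ W big V big ⇒ W big big V big ⇒ W big big big V big ⇒ W big big big big V big ⇒ W big big big big big V big ⇒ W big big big big big big V big ⇒ push push big big big big big big big V big ⇒ push push big big big big big big big three big three big

S ⇒ W V big   [S ::= W V big]
W V big ⇒ W big V big   [W ::= W big]
W big V big ⇒ W big big V big   [W ::= W big]
W big big V big ⇒ W big big big V big   [W ::= W big]
W big big big V big ⇒ W big big big big V big   [W ::= W big]
W big big big big V big ⇒ W big big big big big V big   [W ::= W big]
W big big big big big V big ⇒ W big big big big big big V big   [W ::= W big]
W big big big big big big V big ⇒ push push big big big big big big big V big   [W ::= push push big]
push push big big big big big big big V big ⇒ push push big big big big big big big three big three big   [V ::= three big three]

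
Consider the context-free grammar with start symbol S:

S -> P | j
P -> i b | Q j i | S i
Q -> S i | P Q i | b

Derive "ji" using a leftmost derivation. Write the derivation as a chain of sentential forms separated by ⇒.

S ⇒ P ⇒ Si ⇒ ji

S ⇒ P   [S -> P]
P ⇒ Si   [P -> S i]
Si ⇒ ji   [S -> j]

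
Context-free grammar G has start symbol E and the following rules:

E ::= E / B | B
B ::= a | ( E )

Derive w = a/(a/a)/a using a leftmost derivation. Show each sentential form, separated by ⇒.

E⇒E/B⇒E/B/B⇒B/B/B⇒a/B/B⇒a/(E)/B⇒a/(E/B)/B⇒a/(B/B)/B⇒a/(a/B)/B⇒a/(a/a)/B⇒a/(a/a)/a

E ⇒ E/B   [E ::= E / B]
E/B ⇒ E/B/B   [E ::= E / B]
E/B/B ⇒ B/B/B   [E ::= B]
B/B/B ⇒ a/B/B   [B ::= a]
a/B/B ⇒ a/(E)/B   [B ::= ( E )]
a/(E)/B ⇒ a/(E/B)/B   [E ::= E / B]
a/(E/B)/B ⇒ a/(B/B)/B   [E ::= B]
a/(B/B)/B ⇒ a/(a/B)/B   [B ::= a]
a/(a/B)/B ⇒ a/(a/a)/B   [B ::= a]
a/(a/a)/B ⇒ a/(a/a)/a   [B ::= a]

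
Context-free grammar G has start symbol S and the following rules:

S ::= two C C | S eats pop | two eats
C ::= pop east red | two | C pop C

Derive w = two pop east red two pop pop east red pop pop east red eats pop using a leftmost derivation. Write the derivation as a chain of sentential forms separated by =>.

S => S eats pop   [S ::= S eats pop]
S eats pop => two C C eats pop   [S ::= two C C]
two C C eats pop => two pop east red C eats pop   [C ::= pop east red]
two pop east red C eats pop => two pop east red C pop C eats pop   [C ::= C pop C]
two pop east red C pop C eats pop => two pop east red C pop C pop C eats pop   [C ::= C pop C]
two pop east red C pop C pop C eats pop => two pop east red two pop C pop C eats pop   [C ::= two]
two pop east red two pop C pop C eats pop => two pop east red two pop pop east red pop C eats pop   [C ::= pop east red]
two pop east red two pop pop east red pop C eats pop => two pop east red two pop pop east red pop pop east red eats pop   [C ::= pop east red]

S => S eats pop => two C C eats pop => two pop east red C eats pop => two pop east red C pop C eats pop => two pop east red C pop C pop C eats pop => two pop east red two pop C pop C eats pop => two pop east red two pop pop east red pop C eats pop => two pop east red two pop pop east red pop pop east red eats pop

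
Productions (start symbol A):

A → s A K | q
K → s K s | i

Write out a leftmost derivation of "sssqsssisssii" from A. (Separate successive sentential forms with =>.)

A => sAK   [A → s A K]
sAK => ssAKK   [A → s A K]
ssAKK => sssAKKK   [A → s A K]
sssAKKK => sssqKKK   [A → q]
sssqKKK => sssqsKsKK   [K → s K s]
sssqsKsKK => sssqssKssKK   [K → s K s]
sssqssKssKK => sssqsssKsssKK   [K → s K s]
sssqsssKsssKK => sssqsssisssKK   [K → i]
sssqsssisssKK => sssqsssisssiK   [K → i]
sssqsssisssiK => sssqsssisssii   [K → i]

A => sAK => ssAKK => sssAKKK => sssqKKK => sssqsKsKK => sssqssKssKK => sssqsssKsssKK => sssqsssisssKK => sssqsssisssiK => sssqsssisssii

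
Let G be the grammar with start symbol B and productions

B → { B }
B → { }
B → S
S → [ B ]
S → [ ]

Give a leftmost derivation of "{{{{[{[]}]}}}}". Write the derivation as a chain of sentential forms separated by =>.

B => {B}   [B → { B }]
{B} => {{B}}   [B → { B }]
{{B}} => {{{B}}}   [B → { B }]
{{{B}}} => {{{{B}}}}   [B → { B }]
{{{{B}}}} => {{{{S}}}}   [B → S]
{{{{S}}}} => {{{{[B]}}}}   [S → [ B ]]
{{{{[B]}}}} => {{{{[{B}]}}}}   [B → { B }]
{{{{[{B}]}}}} => {{{{[{S}]}}}}   [B → S]
{{{{[{S}]}}}} => {{{{[{[]}]}}}}   [S → [ ]]

B => {B} => {{B}} => {{{B}}} => {{{{B}}}} => {{{{S}}}} => {{{{[B]}}}} => {{{{[{B}]}}}} => {{{{[{S}]}}}} => {{{{[{[]}]}}}}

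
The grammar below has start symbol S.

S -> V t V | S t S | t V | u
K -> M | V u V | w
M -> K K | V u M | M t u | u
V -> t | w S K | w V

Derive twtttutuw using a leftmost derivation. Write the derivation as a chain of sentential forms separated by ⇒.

S ⇒ tV   [S -> t V]
tV ⇒ twSK   [V -> w S K]
twSK ⇒ twStSK   [S -> S t S]
twStSK ⇒ twtVtSK   [S -> t V]
twtVtSK ⇒ twtttSK   [V -> t]
twtttSK ⇒ twtttStSK   [S -> S t S]
twtttStSK ⇒ twtttutSK   [S -> u]
twtttutSK ⇒ twtttutuK   [S -> u]
twtttutuK ⇒ twtttutuw   [K -> w]

S⇒tV⇒twSK⇒twStSK⇒twtVtSK⇒twtttSK⇒twtttStSK⇒twtttutSK⇒twtttutuK⇒twtttutuw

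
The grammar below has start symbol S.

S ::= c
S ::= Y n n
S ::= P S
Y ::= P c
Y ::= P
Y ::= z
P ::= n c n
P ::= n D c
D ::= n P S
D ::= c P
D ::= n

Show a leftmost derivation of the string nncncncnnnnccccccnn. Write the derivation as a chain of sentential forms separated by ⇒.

S ⇒ PS ⇒ nDcS ⇒ nncS ⇒ nncYnn ⇒ nncPcnn ⇒ nncnDccnn ⇒ nncncPccnn ⇒ nncncnDcccnn ⇒ nncncncPcccnn ⇒ nncncncnDccccnn ⇒ nncncncnnPSccccnn ⇒ nncncncnnnDcSccccnn ⇒ nncncncnnnncSccccnn ⇒ nncncncnnnnccccccnn

S ⇒ PS   [S ::= P S]
PS ⇒ nDcS   [P ::= n D c]
nDcS ⇒ nncS   [D ::= n]
nncS ⇒ nncYnn   [S ::= Y n n]
nncYnn ⇒ nncPcnn   [Y ::= P c]
nncPcnn ⇒ nncnDccnn   [P ::= n D c]
nncnDccnn ⇒ nncncPccnn   [D ::= c P]
nncncPccnn ⇒ nncncnDcccnn   [P ::= n D c]
nncncnDcccnn ⇒ nncncncPcccnn   [D ::= c P]
nncncncPcccnn ⇒ nncncncnDccccnn   [P ::= n D c]
nncncncnDccccnn ⇒ nncncncnnPSccccnn   [D ::= n P S]
nncncncnnPSccccnn ⇒ nncncncnnnDcSccccnn   [P ::= n D c]
nncncncnnnDcSccccnn ⇒ nncncncnnnncSccccnn   [D ::= n]
nncncncnnnncSccccnn ⇒ nncncncnnnnccccccnn   [S ::= c]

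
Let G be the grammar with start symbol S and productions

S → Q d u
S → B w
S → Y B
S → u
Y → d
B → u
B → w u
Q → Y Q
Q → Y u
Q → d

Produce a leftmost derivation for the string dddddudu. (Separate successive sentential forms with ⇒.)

S ⇒ Qdu   [S → Q d u]
Qdu ⇒ YQdu   [Q → Y Q]
YQdu ⇒ dQdu   [Y → d]
dQdu ⇒ dYQdu   [Q → Y Q]
dYQdu ⇒ ddQdu   [Y → d]
ddQdu ⇒ ddYQdu   [Q → Y Q]
ddYQdu ⇒ dddQdu   [Y → d]
dddQdu ⇒ dddYQdu   [Q → Y Q]
dddYQdu ⇒ ddddQdu   [Y → d]
ddddQdu ⇒ ddddYudu   [Q → Y u]
ddddYudu ⇒ dddddudu   [Y → d]

S ⇒ Qdu ⇒ YQdu ⇒ dQdu ⇒ dYQdu ⇒ ddQdu ⇒ ddYQdu ⇒ dddQdu ⇒ dddYQdu ⇒ ddddQdu ⇒ ddddYudu ⇒ dddddudu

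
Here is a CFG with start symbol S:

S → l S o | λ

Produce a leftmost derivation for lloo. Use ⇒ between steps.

S ⇒ lSo   [S → l S o]
lSo ⇒ llSoo   [S → l S o]
llSoo ⇒ lloo   [S → λ]

S ⇒ lSo ⇒ llSoo ⇒ lloo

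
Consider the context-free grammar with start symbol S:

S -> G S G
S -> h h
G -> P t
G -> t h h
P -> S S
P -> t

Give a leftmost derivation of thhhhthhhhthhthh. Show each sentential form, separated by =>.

S=>GSG=>PtSG=>SStSG=>GSGStSG=>thhSGStSG=>thhhhGStSG=>thhhhthhStSG=>thhhhthhhhtSG=>thhhhthhhhthhG=>thhhhthhhhthhthh

S => GSG   [S -> G S G]
GSG => PtSG   [G -> P t]
PtSG => SStSG   [P -> S S]
SStSG => GSGStSG   [S -> G S G]
GSGStSG => thhSGStSG   [G -> t h h]
thhSGStSG => thhhhGStSG   [S -> h h]
thhhhGStSG => thhhhthhStSG   [G -> t h h]
thhhhthhStSG => thhhhthhhhtSG   [S -> h h]
thhhhthhhhtSG => thhhhthhhhthhG   [S -> h h]
thhhhthhhhthhG => thhhhthhhhthhthh   [G -> t h h]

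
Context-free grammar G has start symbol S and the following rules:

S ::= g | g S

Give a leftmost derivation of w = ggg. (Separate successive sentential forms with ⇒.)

S ⇒ gS   [S ::= g S]
gS ⇒ ggS   [S ::= g S]
ggS ⇒ ggg   [S ::= g]

S ⇒ gS ⇒ ggS ⇒ ggg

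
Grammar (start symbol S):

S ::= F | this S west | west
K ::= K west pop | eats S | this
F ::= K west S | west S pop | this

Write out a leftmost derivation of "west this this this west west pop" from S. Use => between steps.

S => F => west S pop => west this S west pop => west this this S west west pop => west this this F west west pop => west this this this west west pop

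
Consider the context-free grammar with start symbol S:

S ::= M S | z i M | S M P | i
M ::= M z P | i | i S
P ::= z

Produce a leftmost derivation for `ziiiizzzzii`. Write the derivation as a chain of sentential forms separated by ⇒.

S ⇒ ziM   [S ::= z i M]
ziM ⇒ ziiS   [M ::= i S]
ziiS ⇒ ziiMS   [S ::= M S]
ziiMS ⇒ ziiMzPS   [M ::= M z P]
ziiMzPS ⇒ ziiMzPzPS   [M ::= M z P]
ziiMzPzPS ⇒ ziiiSzPzPS   [M ::= i S]
ziiiSzPzPS ⇒ ziiiizPzPS   [S ::= i]
ziiiizPzPS ⇒ ziiiizzzPS   [P ::= z]
ziiiizzzPS ⇒ ziiiizzzzS   [P ::= z]
ziiiizzzzS ⇒ ziiiizzzzMS   [S ::= M S]
ziiiizzzzMS ⇒ ziiiizzzziS   [M ::= i]
ziiiizzzziS ⇒ ziiiizzzzii   [S ::= i]

S⇒ziM⇒ziiS⇒ziiMS⇒ziiMzPS⇒ziiMzPzPS⇒ziiiSzPzPS⇒ziiiizPzPS⇒ziiiizzzPS⇒ziiiizzzzS⇒ziiiizzzzMS⇒ziiiizzzziS⇒ziiiizzzzii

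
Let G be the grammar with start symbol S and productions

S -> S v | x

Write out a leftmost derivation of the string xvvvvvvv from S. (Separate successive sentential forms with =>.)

S => Sv   [S -> S v]
Sv => Svv   [S -> S v]
Svv => Svvv   [S -> S v]
Svvv => Svvvv   [S -> S v]
Svvvv => Svvvvv   [S -> S v]
Svvvvv => Svvvvvv   [S -> S v]
Svvvvvv => Svvvvvvv   [S -> S v]
Svvvvvvv => xvvvvvvv   [S -> x]

S => Sv => Svv => Svvv => Svvvv => Svvvvv => Svvvvvv => Svvvvvvv => xvvvvvvv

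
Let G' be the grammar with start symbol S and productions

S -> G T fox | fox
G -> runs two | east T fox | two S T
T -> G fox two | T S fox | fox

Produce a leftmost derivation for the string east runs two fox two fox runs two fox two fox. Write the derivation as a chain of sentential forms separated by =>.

S => G T fox => east T fox T fox => east G fox two fox T fox => east runs two fox two fox T fox => east runs two fox two fox G fox two fox => east runs two fox two fox runs two fox two fox

S => G T fox   [S -> G T fox]
G T fox => east T fox T fox   [G -> east T fox]
east T fox T fox => east G fox two fox T fox   [T -> G fox two]
east G fox two fox T fox => east runs two fox two fox T fox   [G -> runs two]
east runs two fox two fox T fox => east runs two fox two fox G fox two fox   [T -> G fox two]
east runs two fox two fox G fox two fox => east runs two fox two fox runs two fox two fox   [G -> runs two]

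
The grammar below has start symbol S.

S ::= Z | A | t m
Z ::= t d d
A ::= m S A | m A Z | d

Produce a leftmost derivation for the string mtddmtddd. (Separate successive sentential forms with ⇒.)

S⇒A⇒mSA⇒mZA⇒mtddA⇒mtddmSA⇒mtddmZA⇒mtddmtddA⇒mtddmtddd

S ⇒ A   [S ::= A]
A ⇒ mSA   [A ::= m S A]
mSA ⇒ mZA   [S ::= Z]
mZA ⇒ mtddA   [Z ::= t d d]
mtddA ⇒ mtddmSA   [A ::= m S A]
mtddmSA ⇒ mtddmZA   [S ::= Z]
mtddmZA ⇒ mtddmtddA   [Z ::= t d d]
mtddmtddA ⇒ mtddmtddd   [A ::= d]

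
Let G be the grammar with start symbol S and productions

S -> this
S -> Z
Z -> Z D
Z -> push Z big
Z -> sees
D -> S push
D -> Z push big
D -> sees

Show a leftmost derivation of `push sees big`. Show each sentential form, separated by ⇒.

S ⇒ Z   [S -> Z]
Z ⇒ push Z big   [Z -> push Z big]
push Z big ⇒ push sees big   [Z -> sees]

S ⇒ Z ⇒ push Z big ⇒ push sees big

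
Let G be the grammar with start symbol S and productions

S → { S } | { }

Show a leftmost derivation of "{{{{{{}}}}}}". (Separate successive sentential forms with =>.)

S => {S}   [S → { S }]
{S} => {{S}}   [S → { S }]
{{S}} => {{{S}}}   [S → { S }]
{{{S}}} => {{{{S}}}}   [S → { S }]
{{{{S}}}} => {{{{{S}}}}}   [S → { S }]
{{{{{S}}}}} => {{{{{{}}}}}}   [S → { }]

S => {S} => {{S}} => {{{S}}} => {{{{S}}}} => {{{{{S}}}}} => {{{{{{}}}}}}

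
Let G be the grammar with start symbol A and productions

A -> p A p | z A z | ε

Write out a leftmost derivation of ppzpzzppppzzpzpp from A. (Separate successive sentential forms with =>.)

A => pAp => ppApp => ppzAzpp => ppzpApzpp => ppzpzAzpzpp => ppzpzzAzzpzpp => ppzpzzpApzzpzpp => ppzpzzppAppzzpzpp => ppzpzzppppzzpzpp

A => pAp   [A -> p A p]
pAp => ppApp   [A -> p A p]
ppApp => ppzAzpp   [A -> z A z]
ppzAzpp => ppzpApzpp   [A -> p A p]
ppzpApzpp => ppzpzAzpzpp   [A -> z A z]
ppzpzAzpzpp => ppzpzzAzzpzpp   [A -> z A z]
ppzpzzAzzpzpp => ppzpzzpApzzpzpp   [A -> p A p]
ppzpzzpApzzpzpp => ppzpzzppAppzzpzpp   [A -> p A p]
ppzpzzppAppzzpzpp => ppzpzzppppzzpzpp   [A -> ε]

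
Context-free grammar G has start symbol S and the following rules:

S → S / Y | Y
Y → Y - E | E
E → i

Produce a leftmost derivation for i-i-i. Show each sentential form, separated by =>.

S => Y   [S → Y]
Y => Y-E   [Y → Y - E]
Y-E => Y-E-E   [Y → Y - E]
Y-E-E => E-E-E   [Y → E]
E-E-E => i-E-E   [E → i]
i-E-E => i-i-E   [E → i]
i-i-E => i-i-i   [E → i]

S => Y => Y-E => Y-E-E => E-E-E => i-E-E => i-i-E => i-i-i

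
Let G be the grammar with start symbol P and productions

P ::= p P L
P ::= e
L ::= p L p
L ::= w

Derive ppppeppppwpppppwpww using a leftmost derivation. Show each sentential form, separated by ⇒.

P⇒pPL⇒ppPLL⇒pppPLLL⇒ppppPLLLL⇒ppppeLLLL⇒ppppepLpLLL⇒ppppeppLppLLL⇒ppppepppLpppLLL⇒ppppeppppLppppLLL⇒ppppeppppwppppLLL⇒ppppeppppwpppppLpLL⇒ppppeppppwpppppwpLL⇒ppppeppppwpppppwpwL⇒ppppeppppwpppppwpww

P ⇒ pPL   [P ::= p P L]
pPL ⇒ ppPLL   [P ::= p P L]
ppPLL ⇒ pppPLLL   [P ::= p P L]
pppPLLL ⇒ ppppPLLLL   [P ::= p P L]
ppppPLLLL ⇒ ppppeLLLL   [P ::= e]
ppppeLLLL ⇒ ppppepLpLLL   [L ::= p L p]
ppppepLpLLL ⇒ ppppeppLppLLL   [L ::= p L p]
ppppeppLppLLL ⇒ ppppepppLpppLLL   [L ::= p L p]
ppppepppLpppLLL ⇒ ppppeppppLppppLLL   [L ::= p L p]
ppppeppppLppppLLL ⇒ ppppeppppwppppLLL   [L ::= w]
ppppeppppwppppLLL ⇒ ppppeppppwpppppLpLL   [L ::= p L p]
ppppeppppwpppppLpLL ⇒ ppppeppppwpppppwpLL   [L ::= w]
ppppeppppwpppppwpLL ⇒ ppppeppppwpppppwpwL   [L ::= w]
ppppeppppwpppppwpwL ⇒ ppppeppppwpppppwpww   [L ::= w]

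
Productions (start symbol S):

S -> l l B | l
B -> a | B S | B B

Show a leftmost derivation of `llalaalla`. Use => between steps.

S => llB => llBB => llBSB => llBSSB => llBBSSB => llBBBSSB => llBSBBSSB => llaSBBSSB => llalBBSSB => llalaBSSB => llalaaSSB => llalaalSB => llalaallB => llalaalla

S => llB   [S -> l l B]
llB => llBB   [B -> B B]
llBB => llBSB   [B -> B S]
llBSB => llBSSB   [B -> B S]
llBSSB => llBBSSB   [B -> B B]
llBBSSB => llBBBSSB   [B -> B B]
llBBBSSB => llBSBBSSB   [B -> B S]
llBSBBSSB => llaSBBSSB   [B -> a]
llaSBBSSB => llalBBSSB   [S -> l]
llalBBSSB => llalaBSSB   [B -> a]
llalaBSSB => llalaaSSB   [B -> a]
llalaaSSB => llalaalSB   [S -> l]
llalaalSB => llalaallB   [S -> l]
llalaallB => llalaalla   [B -> a]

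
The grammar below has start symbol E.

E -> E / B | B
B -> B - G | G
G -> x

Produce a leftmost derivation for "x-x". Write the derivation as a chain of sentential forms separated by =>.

E=>B=>B-G=>G-G=>x-G=>x-x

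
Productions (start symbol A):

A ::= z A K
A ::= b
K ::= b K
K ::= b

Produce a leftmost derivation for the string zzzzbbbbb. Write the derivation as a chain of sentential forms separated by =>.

A => zAK => zzAKK => zzzAKKK => zzzzAKKKK => zzzzbKKKK => zzzzbbKKK => zzzzbbbKK => zzzzbbbbK => zzzzbbbbb

A => zAK   [A ::= z A K]
zAK => zzAKK   [A ::= z A K]
zzAKK => zzzAKKK   [A ::= z A K]
zzzAKKK => zzzzAKKKK   [A ::= z A K]
zzzzAKKKK => zzzzbKKKK   [A ::= b]
zzzzbKKKK => zzzzbbKKK   [K ::= b]
zzzzbbKKK => zzzzbbbKK   [K ::= b]
zzzzbbbKK => zzzzbbbbK   [K ::= b]
zzzzbbbbK => zzzzbbbbb   [K ::= b]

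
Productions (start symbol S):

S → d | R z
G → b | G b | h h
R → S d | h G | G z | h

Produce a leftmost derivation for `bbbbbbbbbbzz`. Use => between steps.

S => Rz => Gzz => Gbzz => Gbbzz => Gbbbzz => Gbbbbzz => Gbbbbbzz => Gbbbbbbzz => Gbbbbbbbzz => Gbbbbbbbbzz => Gbbbbbbbbbzz => bbbbbbbbbbzz

S => Rz   [S → R z]
Rz => Gzz   [R → G z]
Gzz => Gbzz   [G → G b]
Gbzz => Gbbzz   [G → G b]
Gbbzz => Gbbbzz   [G → G b]
Gbbbzz => Gbbbbzz   [G → G b]
Gbbbbzz => Gbbbbbzz   [G → G b]
Gbbbbbzz => Gbbbbbbzz   [G → G b]
Gbbbbbbzz => Gbbbbbbbzz   [G → G b]
Gbbbbbbbzz => Gbbbbbbbbzz   [G → G b]
Gbbbbbbbbzz => Gbbbbbbbbbzz   [G → G b]
Gbbbbbbbbbzz => bbbbbbbbbbzz   [G → b]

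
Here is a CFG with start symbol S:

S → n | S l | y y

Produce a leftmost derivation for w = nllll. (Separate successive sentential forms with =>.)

S => Sl   [S → S l]
Sl => Sll   [S → S l]
Sll => Slll   [S → S l]
Slll => Sllll   [S → S l]
Sllll => nllll   [S → n]

S=>Sl=>Sll=>Slll=>Sllll=>nllll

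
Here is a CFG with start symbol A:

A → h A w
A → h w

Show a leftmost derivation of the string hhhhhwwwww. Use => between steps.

A => hAw => hhAww => hhhAwww => hhhhAwwww => hhhhhwwwww

A => hAw   [A → h A w]
hAw => hhAww   [A → h A w]
hhAww => hhhAwww   [A → h A w]
hhhAwww => hhhhAwwww   [A → h A w]
hhhhAwwww => hhhhhwwwww   [A → h w]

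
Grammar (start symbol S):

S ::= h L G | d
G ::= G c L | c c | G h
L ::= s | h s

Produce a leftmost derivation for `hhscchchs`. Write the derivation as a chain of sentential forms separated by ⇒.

S ⇒ hLG ⇒ hhsG ⇒ hhsGcL ⇒ hhsGhcL ⇒ hhscchcL ⇒ hhscchchs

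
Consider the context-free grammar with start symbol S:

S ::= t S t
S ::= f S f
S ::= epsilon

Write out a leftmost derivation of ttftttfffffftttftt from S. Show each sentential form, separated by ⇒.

S ⇒ tSt ⇒ ttStt ⇒ ttfSftt ⇒ ttftStftt ⇒ ttfttSttftt ⇒ ttftttStttftt ⇒ ttftttfSftttftt ⇒ ttftttffSfftttftt ⇒ ttftttfffSffftttftt ⇒ ttftttfffffftttftt

S ⇒ tSt   [S ::= t S t]
tSt ⇒ ttStt   [S ::= t S t]
ttStt ⇒ ttfSftt   [S ::= f S f]
ttfSftt ⇒ ttftStftt   [S ::= t S t]
ttftStftt ⇒ ttfttSttftt   [S ::= t S t]
ttfttSttftt ⇒ ttftttStttftt   [S ::= t S t]
ttftttStttftt ⇒ ttftttfSftttftt   [S ::= f S f]
ttftttfSftttftt ⇒ ttftttffSfftttftt   [S ::= f S f]
ttftttffSfftttftt ⇒ ttftttfffSffftttftt   [S ::= f S f]
ttftttfffSffftttftt ⇒ ttftttfffffftttftt   [S ::= epsilon]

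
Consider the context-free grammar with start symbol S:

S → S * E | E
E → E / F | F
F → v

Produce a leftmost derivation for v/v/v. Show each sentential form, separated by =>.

S=>E=>E/F=>E/F/F=>F/F/F=>v/F/F=>v/v/F=>v/v/v

S => E   [S → E]
E => E/F   [E → E / F]
E/F => E/F/F   [E → E / F]
E/F/F => F/F/F   [E → F]
F/F/F => v/F/F   [F → v]
v/F/F => v/v/F   [F → v]
v/v/F => v/v/v   [F → v]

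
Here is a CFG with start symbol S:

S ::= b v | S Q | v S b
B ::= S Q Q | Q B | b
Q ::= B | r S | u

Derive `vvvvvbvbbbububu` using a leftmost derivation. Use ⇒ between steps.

S⇒SQ⇒vSbQ⇒vSQbQ⇒vvSbQbQ⇒vvSQbQbQ⇒vvvSbQbQbQ⇒vvvvSbbQbQbQ⇒vvvvvSbbbQbQbQ⇒vvvvvbvbbbQbQbQ⇒vvvvvbvbbbubQbQ⇒vvvvvbvbbbububQ⇒vvvvvbvbbbububu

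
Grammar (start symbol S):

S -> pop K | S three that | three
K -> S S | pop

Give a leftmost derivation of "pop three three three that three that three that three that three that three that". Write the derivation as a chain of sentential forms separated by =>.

S => S three that   [S -> S three that]
S three that => pop K three that   [S -> pop K]
pop K three that => pop S S three that   [K -> S S]
pop S S three that => pop three S three that   [S -> three]
pop three S three that => pop three S three that three that   [S -> S three that]
pop three S three that three that => pop three S three that three that three that   [S -> S three that]
pop three S three that three that three that => pop three S three that three that three that three that   [S -> S three that]
pop three S three that three that three that three that => pop three S three that three that three that three that three that   [S -> S three that]
pop three S three that three that three that three that three that => pop three S three that three that three that three that three that three that   [S -> S three that]
pop three S three that three that three that three that three that three that => pop three three three that three that three that three that three that three that   [S -> three]

S => S three that => pop K three that => pop S S three that => pop three S three that => pop three S three that three that => pop three S three that three that three that => pop three S three that three that three that three that => pop three S three that three that three that three that three that => pop three S three that three that three that three that three that three that => pop three three three that three that three that three that three that three that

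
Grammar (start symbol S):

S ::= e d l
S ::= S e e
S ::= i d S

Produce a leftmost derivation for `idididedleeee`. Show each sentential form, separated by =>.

S=>idS=>idSee=>ididSee=>ididSeeee=>idididSeeee=>idididedleeee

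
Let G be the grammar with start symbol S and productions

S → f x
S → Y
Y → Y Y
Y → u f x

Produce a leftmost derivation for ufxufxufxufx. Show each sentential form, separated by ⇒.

S ⇒ Y ⇒ YY ⇒ YYY ⇒ ufxYY ⇒ ufxYYY ⇒ ufxufxYY ⇒ ufxufxufxY ⇒ ufxufxufxufx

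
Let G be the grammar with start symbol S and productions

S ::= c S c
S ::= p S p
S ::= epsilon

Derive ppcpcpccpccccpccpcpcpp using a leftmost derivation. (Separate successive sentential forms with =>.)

S => pSp => ppSpp => ppcScpp => ppcpSpcpp => ppcpcScpcpp => ppcpcpSpcpcpp => ppcpcpcScpcpcpp => ppcpcpccSccpcpcpp => ppcpcpccpSpccpcpcpp => ppcpcpccpcScpccpcpcpp => ppcpcpccpccSccpccpcpcpp => ppcpcpccpccccpccpcpcpp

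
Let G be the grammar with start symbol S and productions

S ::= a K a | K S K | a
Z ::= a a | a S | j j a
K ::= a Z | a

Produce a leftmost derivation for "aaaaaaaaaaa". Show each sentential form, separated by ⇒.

S ⇒ KSK   [S ::= K S K]
KSK ⇒ aZSK   [K ::= a Z]
aZSK ⇒ aaaSK   [Z ::= a a]
aaaSK ⇒ aaaKSKK   [S ::= K S K]
aaaKSKK ⇒ aaaaZSKK   [K ::= a Z]
aaaaZSKK ⇒ aaaaaaSKK   [Z ::= a a]
aaaaaaSKK ⇒ aaaaaaaKaKK   [S ::= a K a]
aaaaaaaKaKK ⇒ aaaaaaaaaKK   [K ::= a]
aaaaaaaaaKK ⇒ aaaaaaaaaaK   [K ::= a]
aaaaaaaaaaK ⇒ aaaaaaaaaaa   [K ::= a]

S ⇒ KSK ⇒ aZSK ⇒ aaaSK ⇒ aaaKSKK ⇒ aaaaZSKK ⇒ aaaaaaSKK ⇒ aaaaaaaKaKK ⇒ aaaaaaaaaKK ⇒ aaaaaaaaaaK ⇒ aaaaaaaaaaa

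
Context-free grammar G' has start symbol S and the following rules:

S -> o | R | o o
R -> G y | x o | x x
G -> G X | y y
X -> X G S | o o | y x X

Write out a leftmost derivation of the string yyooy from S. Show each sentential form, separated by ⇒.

S ⇒ R ⇒ Gy ⇒ GXy ⇒ yyXy ⇒ yyooy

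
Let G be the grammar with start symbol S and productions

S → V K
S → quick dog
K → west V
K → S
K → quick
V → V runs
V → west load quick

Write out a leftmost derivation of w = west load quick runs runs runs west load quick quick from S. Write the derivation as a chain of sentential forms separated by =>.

S => V K   [S → V K]
V K => V runs K   [V → V runs]
V runs K => V runs runs K   [V → V runs]
V runs runs K => V runs runs runs K   [V → V runs]
V runs runs runs K => west load quick runs runs runs K   [V → west load quick]
west load quick runs runs runs K => west load quick runs runs runs S   [K → S]
west load quick runs runs runs S => west load quick runs runs runs V K   [S → V K]
west load quick runs runs runs V K => west load quick runs runs runs west load quick K   [V → west load quick]
west load quick runs runs runs west load quick K => west load quick runs runs runs west load quick quick   [K → quick]

S => V K => V runs K => V runs runs K => V runs runs runs K => west load quick runs runs runs K => west load quick runs runs runs S => west load quick runs runs runs V K => west load quick runs runs runs west load quick K => west load quick runs runs runs west load quick quick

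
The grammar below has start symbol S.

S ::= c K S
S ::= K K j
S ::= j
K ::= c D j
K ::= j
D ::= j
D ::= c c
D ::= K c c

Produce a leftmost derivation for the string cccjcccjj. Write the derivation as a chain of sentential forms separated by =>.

S => KKj   [S ::= K K j]
KKj => cDjKj   [K ::= c D j]
cDjKj => cccjKj   [D ::= c c]
cccjKj => cccjcDjj   [K ::= c D j]
cccjcDjj => cccjcccjj   [D ::= c c]

S => KKj => cDjKj => cccjKj => cccjcDjj => cccjcccjj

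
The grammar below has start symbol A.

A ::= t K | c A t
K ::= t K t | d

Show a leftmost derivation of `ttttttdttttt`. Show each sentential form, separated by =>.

A => tK   [A ::= t K]
tK => ttKt   [K ::= t K t]
ttKt => tttKtt   [K ::= t K t]
tttKtt => ttttKttt   [K ::= t K t]
ttttKttt => tttttKtttt   [K ::= t K t]
tttttKtttt => ttttttKttttt   [K ::= t K t]
ttttttKttttt => ttttttdttttt   [K ::= d]

A => tK => ttKt => tttKtt => ttttKttt => tttttKtttt => ttttttKttttt => ttttttdttttt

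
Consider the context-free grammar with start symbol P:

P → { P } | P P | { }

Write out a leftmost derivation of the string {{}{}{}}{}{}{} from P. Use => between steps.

P => PP => PPP => PPPP => {P}PPP => {PP}PPP => {{}P}PPP => {{}PP}PPP => {{}{}P}PPP => {{}{}{}}PPP => {{}{}{}}{}PP => {{}{}{}}{}{}P => {{}{}{}}{}{}{}

P => PP   [P → P P]
PP => PPP   [P → P P]
PPP => PPPP   [P → P P]
PPPP => {P}PPP   [P → { P }]
{P}PPP => {PP}PPP   [P → P P]
{PP}PPP => {{}P}PPP   [P → { }]
{{}P}PPP => {{}PP}PPP   [P → P P]
{{}PP}PPP => {{}{}P}PPP   [P → { }]
{{}{}P}PPP => {{}{}{}}PPP   [P → { }]
{{}{}{}}PPP => {{}{}{}}{}PP   [P → { }]
{{}{}{}}{}PP => {{}{}{}}{}{}P   [P → { }]
{{}{}{}}{}{}P => {{}{}{}}{}{}{}   [P → { }]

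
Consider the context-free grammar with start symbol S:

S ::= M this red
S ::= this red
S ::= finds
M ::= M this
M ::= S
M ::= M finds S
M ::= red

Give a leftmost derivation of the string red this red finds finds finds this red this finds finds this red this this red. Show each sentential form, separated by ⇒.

S ⇒ M this red ⇒ M this this red ⇒ S this this red ⇒ M this red this this red ⇒ M finds S this red this this red ⇒ M this finds S this red this this red ⇒ M finds S this finds S this red this this red ⇒ M finds S finds S this finds S this red this this red ⇒ S finds S finds S this finds S this red this this red ⇒ M this red finds S finds S this finds S this red this this red ⇒ red this red finds S finds S this finds S this red this this red ⇒ red this red finds finds finds S this finds S this red this this red ⇒ red this red finds finds finds this red this finds S this red this this red ⇒ red this red finds finds finds this red this finds finds this red this this red

S ⇒ M this red   [S ::= M this red]
M this red ⇒ M this this red   [M ::= M this]
M this this red ⇒ S this this red   [M ::= S]
S this this red ⇒ M this red this this red   [S ::= M this red]
M this red this this red ⇒ M finds S this red this this red   [M ::= M finds S]
M finds S this red this this red ⇒ M this finds S this red this this red   [M ::= M this]
M this finds S this red this this red ⇒ M finds S this finds S this red this this red   [M ::= M finds S]
M finds S this finds S this red this this red ⇒ M finds S finds S this finds S this red this this red   [M ::= M finds S]
M finds S finds S this finds S this red this this red ⇒ S finds S finds S this finds S this red this this red   [M ::= S]
S finds S finds S this finds S this red this this red ⇒ M this red finds S finds S this finds S this red this this red   [S ::= M this red]
M this red finds S finds S this finds S this red this this red ⇒ red this red finds S finds S this finds S this red this this red   [M ::= red]
red this red finds S finds S this finds S this red this this red ⇒ red this red finds finds finds S this finds S this red this this red   [S ::= finds]
red this red finds finds finds S this finds S this red this this red ⇒ red this red finds finds finds this red this finds S this red this this red   [S ::= this red]
red this red finds finds finds this red this finds S this red this this red ⇒ red this red finds finds finds this red this finds finds this red this this red   [S ::= finds]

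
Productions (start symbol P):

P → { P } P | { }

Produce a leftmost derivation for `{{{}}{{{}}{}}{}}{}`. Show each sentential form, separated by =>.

P => {P}P   [P → { P } P]
{P}P => {{P}P}P   [P → { P } P]
{{P}P}P => {{{}}P}P   [P → { }]
{{{}}P}P => {{{}}{P}P}P   [P → { P } P]
{{{}}{P}P}P => {{{}}{{P}P}P}P   [P → { P } P]
{{{}}{{P}P}P}P => {{{}}{{{}}P}P}P   [P → { }]
{{{}}{{{}}P}P}P => {{{}}{{{}}{}}P}P   [P → { }]
{{{}}{{{}}{}}P}P => {{{}}{{{}}{}}{}}P   [P → { }]
{{{}}{{{}}{}}{}}P => {{{}}{{{}}{}}{}}{}   [P → { }]

P => {P}P => {{P}P}P => {{{}}P}P => {{{}}{P}P}P => {{{}}{{P}P}P}P => {{{}}{{{}}P}P}P => {{{}}{{{}}{}}P}P => {{{}}{{{}}{}}{}}P => {{{}}{{{}}{}}{}}{}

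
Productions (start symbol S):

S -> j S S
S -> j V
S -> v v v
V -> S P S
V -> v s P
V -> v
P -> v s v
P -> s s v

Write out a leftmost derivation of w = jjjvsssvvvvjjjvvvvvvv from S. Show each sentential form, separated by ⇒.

S ⇒ jSS   [S -> j S S]
jSS ⇒ jjSSS   [S -> j S S]
jjSSS ⇒ jjjVSS   [S -> j V]
jjjVSS ⇒ jjjvsPSS   [V -> v s P]
jjjvsPSS ⇒ jjjvsssvSS   [P -> s s v]
jjjvsssvSS ⇒ jjjvsssvvvvS   [S -> v v v]
jjjvsssvvvvS ⇒ jjjvsssvvvvjSS   [S -> j S S]
jjjvsssvvvvjSS ⇒ jjjvsssvvvvjjSSS   [S -> j S S]
jjjvsssvvvvjjSSS ⇒ jjjvsssvvvvjjjVSS   [S -> j V]
jjjvsssvvvvjjjVSS ⇒ jjjvsssvvvvjjjvSS   [V -> v]
jjjvsssvvvvjjjvSS ⇒ jjjvsssvvvvjjjvvvvS   [S -> v v v]
jjjvsssvvvvjjjvvvvS ⇒ jjjvsssvvvvjjjvvvvvvv   [S -> v v v]

S⇒jSS⇒jjSSS⇒jjjVSS⇒jjjvsPSS⇒jjjvsssvSS⇒jjjvsssvvvvS⇒jjjvsssvvvvjSS⇒jjjvsssvvvvjjSSS⇒jjjvsssvvvvjjjVSS⇒jjjvsssvvvvjjjvSS⇒jjjvsssvvvvjjjvvvvS⇒jjjvsssvvvvjjjvvvvvvv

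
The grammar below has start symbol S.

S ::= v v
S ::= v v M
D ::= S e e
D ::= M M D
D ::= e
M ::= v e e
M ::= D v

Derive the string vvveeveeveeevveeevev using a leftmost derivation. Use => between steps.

S => vvM   [S ::= v v M]
vvM => vvDv   [M ::= D v]
vvDv => vvMMDv   [D ::= M M D]
vvMMDv => vvveeMDv   [M ::= v e e]
vvveeMDv => vvveeDvDv   [M ::= D v]
vvveeDvDv => vvveeMMDvDv   [D ::= M M D]
vvveeMMDvDv => vvveeDvMDvDv   [M ::= D v]
vvveeDvMDvDv => vvveeMMDvMDvDv   [D ::= M M D]
vvveeMMDvMDvDv => vvveeveeMDvMDvDv   [M ::= v e e]
vvveeveeMDvMDvDv => vvveeveeveeDvMDvDv   [M ::= v e e]
vvveeveeveeDvMDvDv => vvveeveeveeevMDvDv   [D ::= e]
vvveeveeveeevMDvDv => vvveeveeveeevveeDvDv   [M ::= v e e]
vvveeveeveeevveeDvDv => vvveeveeveeevveeevDv   [D ::= e]
vvveeveeveeevveeevDv => vvveeveeveeevveeevev   [D ::= e]

S=>vvM=>vvDv=>vvMMDv=>vvveeMDv=>vvveeDvDv=>vvveeMMDvDv=>vvveeDvMDvDv=>vvveeMMDvMDvDv=>vvveeveeMDvMDvDv=>vvveeveeveeDvMDvDv=>vvveeveeveeevMDvDv=>vvveeveeveeevveeDvDv=>vvveeveeveeevveeevDv=>vvveeveeveeevveeevev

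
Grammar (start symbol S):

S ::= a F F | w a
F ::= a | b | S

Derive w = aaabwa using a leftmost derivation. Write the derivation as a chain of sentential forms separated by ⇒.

S⇒aFF⇒aSF⇒aaFFF⇒aaaFF⇒aaabF⇒aaabS⇒aaabwa

S ⇒ aFF   [S ::= a F F]
aFF ⇒ aSF   [F ::= S]
aSF ⇒ aaFFF   [S ::= a F F]
aaFFF ⇒ aaaFF   [F ::= a]
aaaFF ⇒ aaabF   [F ::= b]
aaabF ⇒ aaabS   [F ::= S]
aaabS ⇒ aaabwa   [S ::= w a]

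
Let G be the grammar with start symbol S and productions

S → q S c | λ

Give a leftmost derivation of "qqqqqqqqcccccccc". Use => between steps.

S => qSc => qqScc => qqqSccc => qqqqScccc => qqqqqSccccc => qqqqqqScccccc => qqqqqqqSccccccc => qqqqqqqqScccccccc => qqqqqqqqcccccccc

S => qSc   [S → q S c]
qSc => qqScc   [S → q S c]
qqScc => qqqSccc   [S → q S c]
qqqSccc => qqqqScccc   [S → q S c]
qqqqScccc => qqqqqSccccc   [S → q S c]
qqqqqSccccc => qqqqqqScccccc   [S → q S c]
qqqqqqScccccc => qqqqqqqSccccccc   [S → q S c]
qqqqqqqSccccccc => qqqqqqqqScccccccc   [S → q S c]
qqqqqqqqScccccccc => qqqqqqqqcccccccc   [S → λ]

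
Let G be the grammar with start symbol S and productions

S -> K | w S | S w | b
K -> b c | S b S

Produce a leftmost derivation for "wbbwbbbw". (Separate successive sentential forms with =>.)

S => K => SbS => wSbS => wbbS => wbbwS => wbbwSw => wbbwKw => wbbwSbSw => wbbwbbSw => wbbwbbbw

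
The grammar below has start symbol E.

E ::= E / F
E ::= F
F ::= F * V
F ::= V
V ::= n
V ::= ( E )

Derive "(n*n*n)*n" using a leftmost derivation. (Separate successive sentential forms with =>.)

E => F => F*V => V*V => (E)*V => (F)*V => (F*V)*V => (F*V*V)*V => (V*V*V)*V => (n*V*V)*V => (n*n*V)*V => (n*n*n)*V => (n*n*n)*n

E => F   [E ::= F]
F => F*V   [F ::= F * V]
F*V => V*V   [F ::= V]
V*V => (E)*V   [V ::= ( E )]
(E)*V => (F)*V   [E ::= F]
(F)*V => (F*V)*V   [F ::= F * V]
(F*V)*V => (F*V*V)*V   [F ::= F * V]
(F*V*V)*V => (V*V*V)*V   [F ::= V]
(V*V*V)*V => (n*V*V)*V   [V ::= n]
(n*V*V)*V => (n*n*V)*V   [V ::= n]
(n*n*V)*V => (n*n*n)*V   [V ::= n]
(n*n*n)*V => (n*n*n)*n   [V ::= n]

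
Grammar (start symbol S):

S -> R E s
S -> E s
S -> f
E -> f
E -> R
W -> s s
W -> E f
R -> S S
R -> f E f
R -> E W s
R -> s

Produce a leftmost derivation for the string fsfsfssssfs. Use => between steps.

S => REs => EWsEs => RWsEs => SSWsEs => EsSWsEs => fsSWsEs => fsEsWsEs => fsRsWsEs => fsSSsWsEs => fsEsSsWsEs => fsfsSsWsEs => fsfsfsWsEs => fsfsfssssEs => fsfsfssssfs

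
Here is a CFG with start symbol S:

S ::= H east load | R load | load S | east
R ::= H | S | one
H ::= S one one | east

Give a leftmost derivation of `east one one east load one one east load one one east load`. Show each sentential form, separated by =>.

S => H east load   [S ::= H east load]
H east load => S one one east load   [H ::= S one one]
S one one east load => H east load one one east load   [S ::= H east load]
H east load one one east load => S one one east load one one east load   [H ::= S one one]
S one one east load one one east load => H east load one one east load one one east load   [S ::= H east load]
H east load one one east load one one east load => S one one east load one one east load one one east load   [H ::= S one one]
S one one east load one one east load one one east load => east one one east load one one east load one one east load   [S ::= east]

S => H east load => S one one east load => H east load one one east load => S one one east load one one east load => H east load one one east load one one east load => S one one east load one one east load one one east load => east one one east load one one east load one one east load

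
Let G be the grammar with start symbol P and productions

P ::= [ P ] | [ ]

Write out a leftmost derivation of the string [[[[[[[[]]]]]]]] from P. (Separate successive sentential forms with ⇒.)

P ⇒ [P]   [P ::= [ P ]]
[P] ⇒ [[P]]   [P ::= [ P ]]
[[P]] ⇒ [[[P]]]   [P ::= [ P ]]
[[[P]]] ⇒ [[[[P]]]]   [P ::= [ P ]]
[[[[P]]]] ⇒ [[[[[P]]]]]   [P ::= [ P ]]
[[[[[P]]]]] ⇒ [[[[[[P]]]]]]   [P ::= [ P ]]
[[[[[[P]]]]]] ⇒ [[[[[[[P]]]]]]]   [P ::= [ P ]]
[[[[[[[P]]]]]]] ⇒ [[[[[[[[]]]]]]]]   [P ::= [ ]]

P ⇒ [P] ⇒ [[P]] ⇒ [[[P]]] ⇒ [[[[P]]]] ⇒ [[[[[P]]]]] ⇒ [[[[[[P]]]]]] ⇒ [[[[[[[P]]]]]]] ⇒ [[[[[[[[]]]]]]]]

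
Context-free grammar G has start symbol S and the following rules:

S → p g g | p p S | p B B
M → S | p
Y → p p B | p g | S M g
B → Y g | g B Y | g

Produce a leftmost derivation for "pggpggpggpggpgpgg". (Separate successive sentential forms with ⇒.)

S ⇒ pBB ⇒ pgBYB ⇒ pggBYYB ⇒ pggYgYYB ⇒ pggpggYYB ⇒ pggpggSMgYB ⇒ pggpggpBBMgYB ⇒ pggpggpgBYBMgYB ⇒ pggpggpggYBMgYB ⇒ pggpggpggpgBMgYB ⇒ pggpggpggpggMgYB ⇒ pggpggpggpggpgYB ⇒ pggpggpggpggpgpgB ⇒ pggpggpggpggpgpgg

S ⇒ pBB   [S → p B B]
pBB ⇒ pgBYB   [B → g B Y]
pgBYB ⇒ pggBYYB   [B → g B Y]
pggBYYB ⇒ pggYgYYB   [B → Y g]
pggYgYYB ⇒ pggpggYYB   [Y → p g]
pggpggYYB ⇒ pggpggSMgYB   [Y → S M g]
pggpggSMgYB ⇒ pggpggpBBMgYB   [S → p B B]
pggpggpBBMgYB ⇒ pggpggpgBYBMgYB   [B → g B Y]
pggpggpgBYBMgYB ⇒ pggpggpggYBMgYB   [B → g]
pggpggpggYBMgYB ⇒ pggpggpggpgBMgYB   [Y → p g]
pggpggpggpgBMgYB ⇒ pggpggpggpggMgYB   [B → g]
pggpggpggpggMgYB ⇒ pggpggpggpggpgYB   [M → p]
pggpggpggpggpgYB ⇒ pggpggpggpggpgpgB   [Y → p g]
pggpggpggpggpgpgB ⇒ pggpggpggpggpgpgg   [B → g]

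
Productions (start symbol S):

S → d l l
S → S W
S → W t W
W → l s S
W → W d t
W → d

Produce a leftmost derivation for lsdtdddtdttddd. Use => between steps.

S => SW   [S → S W]
SW => SWW   [S → S W]
SWW => WtWWW   [S → W t W]
WtWWW => WdttWWW   [W → W d t]
WdttWWW => WdtdttWWW   [W → W d t]
WdtdttWWW => lsSdtdttWWW   [W → l s S]
lsSdtdttWWW => lsSWdtdttWWW   [S → S W]
lsSWdtdttWWW => lsWtWWdtdttWWW   [S → W t W]
lsWtWWdtdttWWW => lsdtWWdtdttWWW   [W → d]
lsdtWWdtdttWWW => lsdtdWdtdttWWW   [W → d]
lsdtdWdtdttWWW => lsdtdddtdttWWW   [W → d]
lsdtdddtdttWWW => lsdtdddtdttdWW   [W → d]
lsdtdddtdttdWW => lsdtdddtdttddW   [W → d]
lsdtdddtdttddW => lsdtdddtdttddd   [W → d]

S => SW => SWW => WtWWW => WdttWWW => WdtdttWWW => lsSdtdttWWW => lsSWdtdttWWW => lsWtWWdtdttWWW => lsdtWWdtdttWWW => lsdtdWdtdttWWW => lsdtdddtdttWWW => lsdtdddtdttdWW => lsdtdddtdttddW => lsdtdddtdttddd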